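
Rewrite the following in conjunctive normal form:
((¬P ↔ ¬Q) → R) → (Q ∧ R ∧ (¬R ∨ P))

(P ∨ ¬Q ∨ R) ∧ (Q ∨ ¬P) ∧ (¬R ∨ Q) ∧ (¬R ∨ P)

((¬P ↔ ¬Q) → R) → (Q ∧ R ∧ (¬R ∨ P))
= ¬((¬P ↔ ¬Q) → R) ∨ (Q ∧ R ∧ (¬R ∨ P))   [eliminate →]
= ¬(¬(¬P ↔ ¬Q) ∨ R) ∨ (Q ∧ R ∧ (¬R ∨ P))   [eliminate →]
= ¬(¬((¬P → ¬Q) ∧ (¬Q → ¬P)) ∨ R) ∨ (Q ∧ R ∧ (¬R ∨ P))   [eliminate ↔]
= ¬(¬((¬¬P ∨ ¬Q) ∧ (¬Q → ¬P)) ∨ R) ∨ (Q ∧ R ∧ (¬R ∨ P))   [eliminate →]
= ¬(¬((¬¬P ∨ ¬Q) ∧ (¬¬Q ∨ ¬P)) ∨ R) ∨ (Q ∧ R ∧ (¬R ∨ P))   [eliminate →]
= (¬¬((¬¬P ∨ ¬Q) ∧ (¬¬Q ∨ ¬P)) ∧ ¬R) ∨ (Q ∧ R ∧ (¬R ∨ P))   [De Morgan]
= ((¬¬P ∨ ¬Q) ∧ (¬¬Q ∨ ¬P) ∧ ¬R) ∨ (Q ∧ R ∧ (¬R ∨ P))   [double negation]
= ((P ∨ ¬Q) ∧ (¬¬Q ∨ ¬P) ∧ ¬R) ∨ (Q ∧ R ∧ (¬R ∨ P))   [double negation]
= ((P ∨ ¬Q) ∧ (Q ∨ ¬P) ∧ ¬R) ∨ (Q ∧ R ∧ (¬R ∨ P))   [double negation]
= (P ∨ ¬Q ∨ Q) ∧ (P ∨ ¬Q ∨ R) ∧ (P ∨ ¬Q ∨ ¬R ∨ P) ∧ (Q ∨ ¬P ∨ Q) ∧ (Q ∨ ¬P ∨ R) ∧ (Q ∨ ¬P ∨ ¬R ∨ P) ∧ (¬R ∨ Q) ∧ (¬R ∨ R) ∧ (¬R ∨ ¬R ∨ P)   [distribute ∨ over ∧]
= (P ∨ ¬Q ∨ R) ∧ (Q ∨ ¬P) ∧ (¬R ∨ Q) ∧ (¬R ∨ P)   [simplify]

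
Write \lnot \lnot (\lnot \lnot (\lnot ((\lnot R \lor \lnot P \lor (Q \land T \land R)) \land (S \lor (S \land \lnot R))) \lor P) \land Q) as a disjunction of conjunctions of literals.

(\lnot S \land Q) \lor (P \land Q)

\lnot \lnot (\lnot \lnot (\lnot ((\lnot R \lor \lnot P \lor (Q \land T \land R)) \land (S \lor (S \land \lnot R))) \lor P) \land Q)
= \lnot \lnot (\lnot ((\lnot R \lor \lnot P \lor (Q \land T \land R)) \land (S \lor (S \land \lnot R))) \lor P) \land Q   (double negation)
= (\lnot ((\lnot R \lor \lnot P \lor (Q \land T \land R)) \land (S \lor (S \land \lnot R))) \lor P) \land Q   (double negation)
= (\lnot (\lnot R \lor \lnot P \lor (Q \land T \land R)) \lor \lnot (S \lor (S \land \lnot R)) \lor P) \land Q   (De Morgan)
= ((\lnot \lnot R \land \lnot \lnot P \land \lnot (Q \land T \land R)) \lor \lnot (S \lor (S \land \lnot R)) \lor P) \land Q   (De Morgan)
= ((R \land \lnot \lnot P \land \lnot (Q \land T \land R)) \lor \lnot (S \lor (S \land \lnot R)) \lor P) \land Q   (double negation)
= ((R \land P \land \lnot (Q \land T \land R)) \lor \lnot (S \lor (S \land \lnot R)) \lor P) \land Q   (double negation)
= ((R \land P \land (\lnot Q \lor \lnot T \lor \lnot R)) \lor \lnot (S \lor (S \land \lnot R)) \lor P) \land Q   (De Morgan)
= ((R \land P \land (\lnot Q \lor \lnot T \lor \lnot R)) \lor (\lnot S \land \lnot (S \land \lnot R)) \lor P) \land Q   (De Morgan)
= ((R \land P \land (\lnot Q \lor \lnot T \lor \lnot R)) \lor (\lnot S \land (\lnot S \lor \lnot \lnot R)) \lor P) \land Q   (De Morgan)
= ((R \land P \land (\lnot Q \lor \lnot T \lor \lnot R)) \lor (\lnot S \land (\lnot S \lor R)) \lor P) \land Q   (double negation)
= (R \land P \land \lnot Q \land Q) \lor (R \land P \land \lnot T \land Q) \lor (R \land P \land \lnot R \land Q) \lor (\lnot S \land \lnot S \land Q) \lor (\lnot S \land R \land Q) \lor (P \land Q)   (distribute \land over \lor)
= (\lnot S \land Q) \lor (P \land Q)   (simplify)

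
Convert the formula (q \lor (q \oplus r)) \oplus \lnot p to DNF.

(q \lor (q \oplus r)) \oplus \lnot p
⇔ (q \lor (q \oplus r)) \land \lnot \lnot p \lor \lnot (q \lor (q \oplus r)) \land \lnot p   — expand \oplus
⇔ (q \lor q \land \lnot r \lor \lnot q \land r) \land \lnot \lnot p \lor \lnot (q \lor (q \oplus r)) \land \lnot p   — expand \oplus
⇔ (q \lor q \land \lnot r \lor \lnot q \land r) \land \lnot \lnot p \lor \lnot (q \lor q \land \lnot r \lor \lnot q \land r) \land \lnot p   — expand \oplus
⇔ (q \lor q \land \lnot r \lor \lnot q \land r) \land p \lor \lnot (q \lor q \land \lnot r \lor \lnot q \land r) \land \lnot p   — double negation
⇔ (q \lor q \land \lnot r \lor \lnot q \land r) \land p \lor \lnot q \land \lnot (q \land \lnot r) \land \lnot (\lnot q \land r) \land \lnot p   — De Morgan
⇔ (q \lor q \land \lnot r \lor \lnot q \land r) \land p \lor \lnot q \land (\lnot q \lor \lnot \lnot r) \land \lnot (\lnot q \land r) \land \lnot p   — De Morgan
⇔ (q \lor q \land \lnot r \lor \lnot q \land r) \land p \lor \lnot q \land (\lnot q \lor r) \land \lnot (\lnot q \land r) \land \lnot p   — double negation
⇔ (q \lor q \land \lnot r \lor \lnot q \land r) \land p \lor \lnot q \land (\lnot q \lor r) \land (\lnot \lnot q \lor \lnot r) \land \lnot p   — De Morgan
⇔ (q \lor q \land \lnot r \lor \lnot q \land r) \land p \lor \lnot q \land (\lnot q \lor r) \land (q \lor \lnot r) \land \lnot p   — double negation
⇔ q \land p \lor q \land \lnot r \land p \lor \lnot q \land r \land p \lor \lnot q \land \lnot q \land q \land \lnot p \lor \lnot q \land \lnot q \land \lnot r \land \lnot p \lor \lnot q \land r \land q \land \lnot p \lor \lnot q \land r \land \lnot r \land \lnot p   — distribute \land over \lor
⇔ q \land p \lor \lnot q \land r \land p \lor \lnot q \land \lnot r \land \lnot p   — simplify

q \land p \lor \lnot q \land r \land p \lor \lnot q \land \lnot r \land \lnot p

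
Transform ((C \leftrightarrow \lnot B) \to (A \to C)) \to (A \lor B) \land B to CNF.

((C \leftrightarrow \lnot B) \to (A \to C)) \to (A \lor B) \land B
≡ \lnot ((C \leftrightarrow \lnot B) \to (A \to C)) \lor (A \lor B) \land B   — eliminate \to
≡ \lnot (\lnot (C \leftrightarrow \lnot B) \lor (A \to C)) \lor (A \lor B) \land B   — eliminate \to
≡ \lnot (\lnot ((C \to \lnot B) \land (\lnot B \to C)) \lor (A \to C)) \lor (A \lor B) \land B   — eliminate \leftrightarrow
≡ \lnot (\lnot ((\lnot C \lor \lnot B) \land (\lnot B \to C)) \lor (A \to C)) \lor (A \lor B) \land B   — eliminate \to
≡ \lnot (\lnot ((\lnot C \lor \lnot B) \land (\lnot \lnot B \lor C)) \lor (A \to C)) \lor (A \lor B) \land B   — eliminate \to
≡ \lnot (\lnot ((\lnot C \lor \lnot B) \land (\lnot \lnot B \lor C)) \lor \lnot A \lor C) \lor (A \lor B) \land B   — eliminate \to
≡ \lnot \lnot ((\lnot C \lor \lnot B) \land (\lnot \lnot B \lor C)) \land \lnot \lnot A \land \lnot C \lor (A \lor B) \land B   — De Morgan
≡ (\lnot C \lor \lnot B) \land (\lnot \lnot B \lor C) \land \lnot \lnot A \land \lnot C \lor (A \lor B) \land B   — double negation
≡ (\lnot C \lor \lnot B) \land (B \lor C) \land \lnot \lnot A \land \lnot C \lor (A \lor B) \land B   — double negation
≡ (\lnot C \lor \lnot B) \land (B \lor C) \land A \land \lnot C \lor (A \lor B) \land B   — double negation
≡ (\lnot C \lor \lnot B \lor A \lor B) \land (\lnot C \lor \lnot B \lor B) \land (B \lor C \lor A \lor B) \land (B \lor C \lor B) \land (A \lor A \lor B) \land (A \lor B) \land (\lnot C \lor A \lor B) \land (\lnot C \lor B)   — distribute \lor over \land
≡ (B \lor C) \land (A \lor B) \land (\lnot C \lor B)   — simplify

(B \lor C) \land (A \lor B) \land (\lnot C \lor B)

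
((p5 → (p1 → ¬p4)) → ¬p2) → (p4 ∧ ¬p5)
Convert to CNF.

(¬p5 ∨ ¬p1 ∨ ¬p4) ∧ (p2 ∨ p4) ∧ (p2 ∨ ¬p5)

((p5 → (p1 → ¬p4)) → ¬p2) → (p4 ∧ ¬p5)
≡ ¬((p5 → (p1 → ¬p4)) → ¬p2) ∨ (p4 ∧ ¬p5)   [eliminate →]
≡ ¬(¬(p5 → (p1 → ¬p4)) ∨ ¬p2) ∨ (p4 ∧ ¬p5)   [eliminate →]
≡ ¬(¬(¬p5 ∨ (p1 → ¬p4)) ∨ ¬p2) ∨ (p4 ∧ ¬p5)   [eliminate →]
≡ ¬(¬(¬p5 ∨ ¬p1 ∨ ¬p4) ∨ ¬p2) ∨ (p4 ∧ ¬p5)   [eliminate →]
≡ (¬¬(¬p5 ∨ ¬p1 ∨ ¬p4) ∧ ¬¬p2) ∨ (p4 ∧ ¬p5)   [De Morgan]
≡ ((¬p5 ∨ ¬p1 ∨ ¬p4) ∧ ¬¬p2) ∨ (p4 ∧ ¬p5)   [double negation]
≡ ((¬p5 ∨ ¬p1 ∨ ¬p4) ∧ p2) ∨ (p4 ∧ ¬p5)   [double negation]
≡ (¬p5 ∨ ¬p1 ∨ ¬p4 ∨ p4) ∧ (¬p5 ∨ ¬p1 ∨ ¬p4 ∨ ¬p5) ∧ (p2 ∨ p4) ∧ (p2 ∨ ¬p5)   [distribute ∨ over ∧]
≡ (¬p5 ∨ ¬p1 ∨ ¬p4) ∧ (p2 ∨ p4) ∧ (p2 ∨ ¬p5)   [simplify]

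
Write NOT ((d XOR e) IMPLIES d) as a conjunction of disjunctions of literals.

NOT ((d XOR e) IMPLIES d)
⇔ NOT (NOT (d XOR e) OR d)   [eliminate IMPLIES]
⇔ NOT (NOT ((d OR e) AND NOT (d AND e)) OR d)   [expand XOR]
⇔ NOT NOT ((d OR e) AND NOT (d AND e)) AND NOT d   [De Morgan]
⇔ (d OR e) AND NOT (d AND e) AND NOT d   [double negation]
⇔ (d OR e) AND (NOT d OR NOT e) AND NOT d   [De Morgan]
⇔ (d OR e) AND NOT d   [simplify]

(d OR e) AND NOT d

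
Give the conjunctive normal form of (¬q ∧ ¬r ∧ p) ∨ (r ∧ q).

(¬q ∧ ¬r ∧ p) ∨ (r ∧ q)
≡ (¬q ∨ r) ∧ (¬q ∨ q) ∧ (¬r ∨ r) ∧ (¬r ∨ q) ∧ (p ∨ r) ∧ (p ∨ q)   — distribute ∨ over ∧
≡ (¬q ∨ r) ∧ (¬r ∨ q) ∧ (p ∨ r) ∧ (p ∨ q)   — simplify

(¬q ∨ r) ∧ (¬r ∨ q) ∧ (p ∨ r) ∧ (p ∨ q)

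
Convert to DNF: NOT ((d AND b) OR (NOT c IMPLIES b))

NOT ((d AND b) OR (NOT c IMPLIES b))
≡ NOT ((d AND b) OR NOT NOT c OR b)   [eliminate IMPLIES]
≡ NOT (d AND b) AND NOT NOT NOT c AND NOT b   [De Morgan]
≡ (NOT d OR NOT b) AND NOT NOT NOT c AND NOT b   [De Morgan]
≡ (NOT d OR NOT b) AND NOT c AND NOT b   [double negation]
≡ (NOT d AND NOT c AND NOT b) OR (NOT b AND NOT c AND NOT b)   [distribute AND over OR]
≡ NOT b AND NOT c   [simplify]

NOT b AND NOT c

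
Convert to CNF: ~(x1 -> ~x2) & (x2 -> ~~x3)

~(x1 -> ~x2) & (x2 -> ~~x3)
≡ ~(~x1 | ~x2) & (x2 -> ~~x3)   [eliminate ->]
≡ ~(~x1 | ~x2) & (~x2 | ~~x3)   [eliminate ->]
≡ ~~x1 & ~~x2 & (~x2 | ~~x3)   [De Morgan]
≡ x1 & ~~x2 & (~x2 | ~~x3)   [double negation]
≡ x1 & x2 & (~x2 | ~~x3)   [double negation]
≡ x1 & x2 & (~x2 | x3)   [double negation]

x1 & x2 & (~x2 | x3)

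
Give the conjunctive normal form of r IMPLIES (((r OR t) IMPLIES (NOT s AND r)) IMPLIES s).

NOT r OR s

r IMPLIES (((r OR t) IMPLIES (NOT s AND r)) IMPLIES s)
≡ NOT r OR (((r OR t) IMPLIES (NOT s AND r)) IMPLIES s)   (eliminate IMPLIES)
≡ NOT r OR NOT ((r OR t) IMPLIES (NOT s AND r)) OR s   (eliminate IMPLIES)
≡ NOT r OR NOT (NOT (r OR t) OR (NOT s AND r)) OR s   (eliminate IMPLIES)
≡ NOT r OR (NOT NOT (r OR t) AND NOT (NOT s AND r)) OR s   (De Morgan)
≡ NOT r OR ((r OR t) AND NOT (NOT s AND r)) OR s   (double negation)
≡ NOT r OR ((r OR t) AND (NOT NOT s OR NOT r)) OR s   (De Morgan)
≡ NOT r OR ((r OR t) AND (s OR NOT r)) OR s   (double negation)
≡ (NOT r OR r OR t OR s) AND (NOT r OR s OR NOT r OR s)   (distribute OR over AND)
≡ NOT r OR s   (simplify)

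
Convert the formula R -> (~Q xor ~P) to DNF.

~R | (~Q & P) | (Q & ~P)

R -> (~Q xor ~P)
⇔ ~R | (~Q xor ~P)   — eliminate ->
⇔ ~R | (~Q & ~~P) | (~~Q & ~P)   — expand xor
⇔ ~R | (~Q & P) | (~~Q & ~P)   — double negation
⇔ ~R | (~Q & P) | (Q & ~P)   — double negation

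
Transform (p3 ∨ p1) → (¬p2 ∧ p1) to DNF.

(p3 ∨ p1) → (¬p2 ∧ p1)
⇔ ¬(p3 ∨ p1) ∨ (¬p2 ∧ p1)   (eliminate →)
⇔ (¬p3 ∧ ¬p1) ∨ (¬p2 ∧ p1)   (De Morgan)

(¬p3 ∧ ¬p1) ∨ (¬p2 ∧ p1)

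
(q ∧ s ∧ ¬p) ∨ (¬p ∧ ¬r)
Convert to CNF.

(q ∧ s ∧ ¬p) ∨ (¬p ∧ ¬r)
≡ (q ∨ ¬p) ∧ (q ∨ ¬r) ∧ (s ∨ ¬p) ∧ (s ∨ ¬r) ∧ (¬p ∨ ¬p) ∧ (¬p ∨ ¬r)   [distribute ∨ over ∧]
≡ (q ∨ ¬r) ∧ (s ∨ ¬r) ∧ ¬p   [simplify]

(q ∨ ¬r) ∧ (s ∨ ¬r) ∧ ¬p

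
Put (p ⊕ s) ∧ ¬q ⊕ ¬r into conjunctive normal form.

(p ⊕ s) ∧ ¬q ⊕ ¬r
≡ ((p ⊕ s) ∧ ¬q ∨ ¬r) ∧ ¬((p ⊕ s) ∧ ¬q ∧ ¬r)   [expand ⊕]
≡ ((p ∨ s) ∧ ¬(p ∧ s) ∧ ¬q ∨ ¬r) ∧ ¬((p ⊕ s) ∧ ¬q ∧ ¬r)   [expand ⊕]
≡ ((p ∨ s) ∧ ¬(p ∧ s) ∧ ¬q ∨ ¬r) ∧ ¬((p ∨ s) ∧ ¬(p ∧ s) ∧ ¬q ∧ ¬r)   [expand ⊕]
≡ ((p ∨ s) ∧ (¬p ∨ ¬s) ∧ ¬q ∨ ¬r) ∧ ¬((p ∨ s) ∧ ¬(p ∧ s) ∧ ¬q ∧ ¬r)   [De Morgan]
≡ ((p ∨ s) ∧ (¬p ∨ ¬s) ∧ ¬q ∨ ¬r) ∧ (¬(p ∨ s) ∨ ¬¬(p ∧ s) ∨ ¬¬q ∨ ¬¬r)   [De Morgan]
≡ ((p ∨ s) ∧ (¬p ∨ ¬s) ∧ ¬q ∨ ¬r) ∧ (¬p ∧ ¬s ∨ ¬¬(p ∧ s) ∨ ¬¬q ∨ ¬¬r)   [De Morgan]
≡ ((p ∨ s) ∧ (¬p ∨ ¬s) ∧ ¬q ∨ ¬r) ∧ (¬p ∧ ¬s ∨ p ∧ s ∨ ¬¬q ∨ ¬¬r)   [double negation]
≡ ((p ∨ s) ∧ (¬p ∨ ¬s) ∧ ¬q ∨ ¬r) ∧ (¬p ∧ ¬s ∨ p ∧ s ∨ q ∨ ¬¬r)   [double negation]
≡ ((p ∨ s) ∧ (¬p ∨ ¬s) ∧ ¬q ∨ ¬r) ∧ (¬p ∧ ¬s ∨ p ∧ s ∨ q ∨ r)   [double negation]
≡ (p ∨ s ∨ ¬r) ∧ (¬p ∨ ¬s ∨ ¬r) ∧ (¬q ∨ ¬r) ∧ (¬p ∨ p ∨ q ∨ r) ∧ (¬p ∨ s ∨ q ∨ r) ∧ (¬s ∨ p ∨ q ∨ r) ∧ (¬s ∨ s ∨ q ∨ r)   [distribute ∨ over ∧]
≡ (p ∨ s ∨ ¬r) ∧ (¬p ∨ ¬s ∨ ¬r) ∧ (¬q ∨ ¬r) ∧ (¬p ∨ s ∨ q ∨ r) ∧ (¬s ∨ p ∨ q ∨ r)   [simplify]

(p ∨ s ∨ ¬r) ∧ (¬p ∨ ¬s ∨ ¬r) ∧ (¬q ∨ ¬r) ∧ (¬p ∨ s ∨ q ∨ r) ∧ (¬s ∨ p ∨ q ∨ r)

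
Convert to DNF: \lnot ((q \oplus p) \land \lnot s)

\lnot ((q \oplus p) \land \lnot s)
⇔ \lnot (((q \land \lnot p) \lor (\lnot q \land p)) \land \lnot s)
⇔ \lnot ((q \land \lnot p) \lor (\lnot q \land p)) \lor \lnot \lnot s
⇔ (\lnot (q \land \lnot p) \land \lnot (\lnot q \land p)) \lor \lnot \lnot s
⇔ ((\lnot q \lor \lnot \lnot p) \land \lnot (\lnot q \land p)) \lor \lnot \lnot s
⇔ ((\lnot q \lor p) \land \lnot (\lnot q \land p)) \lor \lnot \lnot s
⇔ ((\lnot q \lor p) \land (\lnot \lnot q \lor \lnot p)) \lor \lnot \lnot s
⇔ ((\lnot q \lor p) \land (q \lor \lnot p)) \lor \lnot \lnot s
⇔ ((\lnot q \lor p) \land (q \lor \lnot p)) \lor s
⇔ (\lnot q \land q) \lor (\lnot q \land \lnot p) \lor (p \land q) \lor (p \land \lnot p) \lor s
⇔ (\lnot q \land \lnot p) \lor (p \land q) \lor s

(\lnot q \land \lnot p) \lor (p \land q) \lor s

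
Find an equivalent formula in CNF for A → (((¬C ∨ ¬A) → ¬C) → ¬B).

A → (((¬C ∨ ¬A) → ¬C) → ¬B)
⇔ ¬A ∨ (((¬C ∨ ¬A) → ¬C) → ¬B)   [eliminate →]
⇔ ¬A ∨ ¬((¬C ∨ ¬A) → ¬C) ∨ ¬B   [eliminate →]
⇔ ¬A ∨ ¬(¬(¬C ∨ ¬A) ∨ ¬C) ∨ ¬B   [eliminate →]
⇔ ¬A ∨ (¬¬(¬C ∨ ¬A) ∧ ¬¬C) ∨ ¬B   [De Morgan]
⇔ ¬A ∨ ((¬C ∨ ¬A) ∧ ¬¬C) ∨ ¬B   [double negation]
⇔ ¬A ∨ ((¬C ∨ ¬A) ∧ C) ∨ ¬B   [double negation]
⇔ (¬A ∨ ¬C ∨ ¬A ∨ ¬B) ∧ (¬A ∨ C ∨ ¬B)   [distribute ∨ over ∧]
⇔ (¬A ∨ ¬C ∨ ¬B) ∧ (¬A ∨ C ∨ ¬B)   [simplify]

(¬A ∨ ¬C ∨ ¬B) ∧ (¬A ∨ C ∨ ¬B)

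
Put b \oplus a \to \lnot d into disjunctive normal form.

\lnot b \land \lnot a \lor a \land b \lor \lnot d

b \oplus a \to \lnot d
⇔ \lnot (b \oplus a) \lor \lnot d
⇔ \lnot (b \land \lnot a \lor \lnot b \land a) \lor \lnot d
⇔ \lnot (b \land \lnot a) \land \lnot (\lnot b \land a) \lor \lnot d
⇔ (\lnot b \lor \lnot \lnot a) \land \lnot (\lnot b \land a) \lor \lnot d
⇔ (\lnot b \lor a) \land \lnot (\lnot b \land a) \lor \lnot d
⇔ (\lnot b \lor a) \land (\lnot \lnot b \lor \lnot a) \lor \lnot d
⇔ (\lnot b \lor a) \land (b \lor \lnot a) \lor \lnot d
⇔ \lnot b \land b \lor \lnot b \land \lnot a \lor a \land b \lor a \land \lnot a \lor \lnot d
⇔ \lnot b \land \lnot a \lor a \land b \lor \lnot d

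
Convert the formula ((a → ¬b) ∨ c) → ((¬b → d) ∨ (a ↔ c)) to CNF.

(a ∨ b ∨ d ∨ ¬c) ∧ (b ∨ d ∨ ¬a ∨ c)

((a → ¬b) ∨ c) → ((¬b → d) ∨ (a ↔ c))
⇔ ¬((a → ¬b) ∨ c) ∨ (¬b → d) ∨ (a ↔ c)   [eliminate →]
⇔ ¬(¬a ∨ ¬b ∨ c) ∨ (¬b → d) ∨ (a ↔ c)   [eliminate →]
⇔ ¬(¬a ∨ ¬b ∨ c) ∨ ¬¬b ∨ d ∨ (a ↔ c)   [eliminate →]
⇔ ¬(¬a ∨ ¬b ∨ c) ∨ ¬¬b ∨ d ∨ ((a → c) ∧ (c → a))   [eliminate ↔]
⇔ ¬(¬a ∨ ¬b ∨ c) ∨ ¬¬b ∨ d ∨ ((¬a ∨ c) ∧ (c → a))   [eliminate →]
⇔ ¬(¬a ∨ ¬b ∨ c) ∨ ¬¬b ∨ d ∨ ((¬a ∨ c) ∧ (¬c ∨ a))   [eliminate →]
⇔ (¬¬a ∧ ¬¬b ∧ ¬c) ∨ ¬¬b ∨ d ∨ ((¬a ∨ c) ∧ (¬c ∨ a))   [De Morgan]
⇔ (a ∧ ¬¬b ∧ ¬c) ∨ ¬¬b ∨ d ∨ ((¬a ∨ c) ∧ (¬c ∨ a))   [double negation]
⇔ (a ∧ b ∧ ¬c) ∨ ¬¬b ∨ d ∨ ((¬a ∨ c) ∧ (¬c ∨ a))   [double negation]
⇔ (a ∧ b ∧ ¬c) ∨ b ∨ d ∨ ((¬a ∨ c) ∧ (¬c ∨ a))   [double negation]
⇔ (a ∨ b ∨ d ∨ ¬a ∨ c) ∧ (a ∨ b ∨ d ∨ ¬c ∨ a) ∧ (b ∨ b ∨ d ∨ ¬a ∨ c) ∧ (b ∨ b ∨ d ∨ ¬c ∨ a) ∧ (¬c ∨ b ∨ d ∨ ¬a ∨ c) ∧ (¬c ∨ b ∨ d ∨ ¬c ∨ a)   [distribute ∨ over ∧]
⇔ (a ∨ b ∨ d ∨ ¬c) ∧ (b ∨ d ∨ ¬a ∨ c)   [simplify]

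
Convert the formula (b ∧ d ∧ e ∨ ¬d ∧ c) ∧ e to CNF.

(b ∨ ¬d) ∧ (b ∨ c) ∧ (d ∨ c) ∧ e

(b ∧ d ∧ e ∨ ¬d ∧ c) ∧ e
= (b ∨ ¬d) ∧ (b ∨ c) ∧ (d ∨ ¬d) ∧ (d ∨ c) ∧ (e ∨ ¬d) ∧ (e ∨ c) ∧ e   [distribute ∨ over ∧]
= (b ∨ ¬d) ∧ (b ∨ c) ∧ (d ∨ c) ∧ e   [simplify]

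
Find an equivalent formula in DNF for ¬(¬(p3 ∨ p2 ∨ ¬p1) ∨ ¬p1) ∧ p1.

(p3 ∧ p1) ∨ (p2 ∧ p1)

¬(¬(p3 ∨ p2 ∨ ¬p1) ∨ ¬p1) ∧ p1
≡ ¬¬(p3 ∨ p2 ∨ ¬p1) ∧ ¬¬p1 ∧ p1   [De Morgan]
≡ (p3 ∨ p2 ∨ ¬p1) ∧ ¬¬p1 ∧ p1   [double negation]
≡ (p3 ∨ p2 ∨ ¬p1) ∧ p1 ∧ p1   [double negation]
≡ (p3 ∧ p1 ∧ p1) ∨ (p2 ∧ p1 ∧ p1) ∨ (¬p1 ∧ p1 ∧ p1)   [distribute ∧ over ∨]
≡ (p3 ∧ p1) ∨ (p2 ∧ p1)   [simplify]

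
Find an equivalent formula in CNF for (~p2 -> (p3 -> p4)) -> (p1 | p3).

p3 | p1

(~p2 -> (p3 -> p4)) -> (p1 | p3)
≡ ~(~p2 -> (p3 -> p4)) | p1 | p3   [eliminate ->]
≡ ~(~~p2 | (p3 -> p4)) | p1 | p3   [eliminate ->]
≡ ~(~~p2 | ~p3 | p4) | p1 | p3   [eliminate ->]
≡ (~~~p2 & ~~p3 & ~p4) | p1 | p3   [De Morgan]
≡ (~p2 & ~~p3 & ~p4) | p1 | p3   [double negation]
≡ (~p2 & p3 & ~p4) | p1 | p3   [double negation]
≡ (~p2 | p1 | p3) & (p3 | p1 | p3) & (~p4 | p1 | p3)   [distribute | over &]
≡ p3 | p1   [simplify]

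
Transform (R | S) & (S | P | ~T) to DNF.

(R | S) & (S | P | ~T)
= (R & S) | (R & P) | (R & ~T) | (S & S) | (S & P) | (S & ~T)   — distribute & over |
= (R & P) | (R & ~T) | S   — simplify

(R & P) | (R & ~T) | S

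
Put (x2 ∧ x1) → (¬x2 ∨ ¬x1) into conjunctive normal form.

(x2 ∧ x1) → (¬x2 ∨ ¬x1)
≡ ¬(x2 ∧ x1) ∨ ¬x2 ∨ ¬x1
≡ ¬x2 ∨ ¬x1 ∨ ¬x2 ∨ ¬x1
≡ ¬x2 ∨ ¬x1

¬x2 ∨ ¬x1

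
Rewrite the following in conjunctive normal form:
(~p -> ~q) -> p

q | p

(~p -> ~q) -> p
≡ ~(~p -> ~q) | p   [eliminate ->]
≡ ~(~~p | ~q) | p   [eliminate ->]
≡ (~~~p & ~~q) | p   [De Morgan]
≡ (~p & ~~q) | p   [double negation]
≡ (~p & q) | p   [double negation]
≡ (~p | p) & (q | p)   [distribute | over &]
≡ q | p   [simplify]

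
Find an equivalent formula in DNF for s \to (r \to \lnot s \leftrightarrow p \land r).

s \to (r \to \lnot s \leftrightarrow p \land r)
≡ \lnot s \lor (r \to \lnot s \leftrightarrow p \land r)   [eliminate \to]
≡ \lnot s \lor ((r \to \lnot s) \to p \land r) \land (p \land r \to (r \to \lnot s))   [eliminate \leftrightarrow]
≡ \lnot s \lor (\lnot (r \to \lnot s) \lor p \land r) \land (p \land r \to (r \to \lnot s))   [eliminate \to]
≡ \lnot s \lor (\lnot (\lnot r \lor \lnot s) \lor p \land r) \land (p \land r \to (r \to \lnot s))   [eliminate \to]
≡ \lnot s \lor (\lnot (\lnot r \lor \lnot s) \lor p \land r) \land (\lnot (p \land r) \lor (r \to \lnot s))   [eliminate \to]
≡ \lnot s \lor (\lnot (\lnot r \lor \lnot s) \lor p \land r) \land (\lnot (p \land r) \lor \lnot r \lor \lnot s)   [eliminate \to]
≡ \lnot s \lor (\lnot \lnot r \land \lnot \lnot s \lor p \land r) \land (\lnot (p \land r) \lor \lnot r \lor \lnot s)   [De Morgan]
≡ \lnot s \lor (r \land \lnot \lnot s \lor p \land r) \land (\lnot (p \land r) \lor \lnot r \lor \lnot s)   [double negation]
≡ \lnot s \lor (r \land s \lor p \land r) \land (\lnot (p \land r) \lor \lnot r \lor \lnot s)   [double negation]
≡ \lnot s \lor (r \land s \lor p \land r) \land (\lnot p \lor \lnot r \lor \lnot r \lor \lnot s)   [De Morgan]
≡ \lnot s \lor r \land s \land \lnot p \lor r \land s \land \lnot r \lor r \land s \land \lnot r \lor r \land s \land \lnot s \lor p \land r \land \lnot p \lor p \land r \land \lnot r \lor p \land r \land \lnot r \lor p \land r \land \lnot s   [distribute \land over \lor]
≡ \lnot s \lor r \land s \land \lnot p   [simplify]

\lnot s \lor r \land s \land \lnot p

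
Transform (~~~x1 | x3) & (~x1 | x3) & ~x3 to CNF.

(~~~x1 | x3) & (~x1 | x3) & ~x3
= (~x1 | x3) & (~x1 | x3) & ~x3   [double negation]
= (~x1 | x3) & ~x3   [simplify]

(~x1 | x3) & ~x3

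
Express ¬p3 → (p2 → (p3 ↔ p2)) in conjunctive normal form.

¬p3 → (p2 → (p3 ↔ p2))
≡ ¬¬p3 ∨ (p2 → (p3 ↔ p2))
≡ ¬¬p3 ∨ ¬p2 ∨ (p3 ↔ p2)
≡ ¬¬p3 ∨ ¬p2 ∨ ((p3 → p2) ∧ (p2 → p3))
≡ ¬¬p3 ∨ ¬p2 ∨ ((¬p3 ∨ p2) ∧ (p2 → p3))
≡ ¬¬p3 ∨ ¬p2 ∨ ((¬p3 ∨ p2) ∧ (¬p2 ∨ p3))
≡ p3 ∨ ¬p2 ∨ ((¬p3 ∨ p2) ∧ (¬p2 ∨ p3))
≡ (p3 ∨ ¬p2 ∨ ¬p3 ∨ p2) ∧ (p3 ∨ ¬p2 ∨ ¬p2 ∨ p3)
≡ p3 ∨ ¬p2

p3 ∨ ¬p2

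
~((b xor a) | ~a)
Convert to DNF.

a & b

~((b xor a) | ~a)
= ~((b & ~a) | (~b & a) | ~a)   [expand xor]
= ~(b & ~a) & ~(~b & a) & ~~a   [De Morgan]
= (~b | ~~a) & ~(~b & a) & ~~a   [De Morgan]
= (~b | a) & ~(~b & a) & ~~a   [double negation]
= (~b | a) & (~~b | ~a) & ~~a   [De Morgan]
= (~b | a) & (b | ~a) & ~~a   [double negation]
= (~b | a) & (b | ~a) & a   [double negation]
= (~b & b & a) | (~b & ~a & a) | (a & b & a) | (a & ~a & a)   [distribute & over |]
= a & b   [simplify]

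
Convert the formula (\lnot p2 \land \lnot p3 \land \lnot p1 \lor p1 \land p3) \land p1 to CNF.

(\lnot p2 \lor p3) \land (\lnot p1 \lor p3) \land p1

(\lnot p2 \land \lnot p3 \land \lnot p1 \lor p1 \land p3) \land p1
⇔ (\lnot p2 \lor p1) \land (\lnot p2 \lor p3) \land (\lnot p3 \lor p1) \land (\lnot p3 \lor p3) \land (\lnot p1 \lor p1) \land (\lnot p1 \lor p3) \land p1   [distribute \lor over \land]
⇔ (\lnot p2 \lor p3) \land (\lnot p1 \lor p3) \land p1   [simplify]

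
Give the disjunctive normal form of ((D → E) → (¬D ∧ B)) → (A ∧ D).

(¬D ∧ ¬B) ∨ (E ∧ D) ∨ (E ∧ ¬B) ∨ (A ∧ D)

((D → E) → (¬D ∧ B)) → (A ∧ D)
≡ ¬((D → E) → (¬D ∧ B)) ∨ (A ∧ D)   [eliminate →]
≡ ¬(¬(D → E) ∨ (¬D ∧ B)) ∨ (A ∧ D)   [eliminate →]
≡ ¬(¬(¬D ∨ E) ∨ (¬D ∧ B)) ∨ (A ∧ D)   [eliminate →]
≡ (¬¬(¬D ∨ E) ∧ ¬(¬D ∧ B)) ∨ (A ∧ D)   [De Morgan]
≡ ((¬D ∨ E) ∧ ¬(¬D ∧ B)) ∨ (A ∧ D)   [double negation]
≡ ((¬D ∨ E) ∧ (¬¬D ∨ ¬B)) ∨ (A ∧ D)   [De Morgan]
≡ ((¬D ∨ E) ∧ (D ∨ ¬B)) ∨ (A ∧ D)   [double negation]
≡ (¬D ∧ D) ∨ (¬D ∧ ¬B) ∨ (E ∧ D) ∨ (E ∧ ¬B) ∨ (A ∧ D)   [distribute ∧ over ∨]
≡ (¬D ∧ ¬B) ∨ (E ∧ D) ∨ (E ∧ ¬B) ∨ (A ∧ D)   [simplify]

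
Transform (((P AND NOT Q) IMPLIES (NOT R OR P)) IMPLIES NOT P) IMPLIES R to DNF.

P OR R

(((P AND NOT Q) IMPLIES (NOT R OR P)) IMPLIES NOT P) IMPLIES R
≡ NOT (((P AND NOT Q) IMPLIES (NOT R OR P)) IMPLIES NOT P) OR R   (eliminate IMPLIES)
≡ NOT (NOT ((P AND NOT Q) IMPLIES (NOT R OR P)) OR NOT P) OR R   (eliminate IMPLIES)
≡ NOT (NOT (NOT (P AND NOT Q) OR NOT R OR P) OR NOT P) OR R   (eliminate IMPLIES)
≡ (NOT NOT (NOT (P AND NOT Q) OR NOT R OR P) AND NOT NOT P) OR R   (De Morgan)
≡ ((NOT (P AND NOT Q) OR NOT R OR P) AND NOT NOT P) OR R   (double negation)
≡ ((NOT P OR NOT NOT Q OR NOT R OR P) AND NOT NOT P) OR R   (De Morgan)
≡ ((NOT P OR Q OR NOT R OR P) AND NOT NOT P) OR R   (double negation)
≡ ((NOT P OR Q OR NOT R OR P) AND P) OR R   (double negation)
≡ (NOT P AND P) OR (Q AND P) OR (NOT R AND P) OR (P AND P) OR R   (distribute AND over OR)
≡ P OR R   (simplify)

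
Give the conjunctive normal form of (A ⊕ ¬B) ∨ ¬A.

(A ⊕ ¬B) ∨ ¬A
≡ (A ∨ ¬B) ∧ ¬(A ∧ ¬B) ∨ ¬A   — expand ⊕
≡ (A ∨ ¬B) ∧ (¬A ∨ ¬¬B) ∨ ¬A   — De Morgan
≡ (A ∨ ¬B) ∧ (¬A ∨ B) ∨ ¬A   — double negation
≡ (A ∨ ¬B ∨ ¬A) ∧ (¬A ∨ B ∨ ¬A)   — distribute ∨ over ∧
≡ ¬A ∨ B   — simplify

¬A ∨ B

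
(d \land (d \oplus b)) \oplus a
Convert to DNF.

(d \land \lnot b \land \lnot a) \lor (\lnot d \land a) \lor (b \land d \land a)

(d \land (d \oplus b)) \oplus a
⇔ (d \land (d \oplus b) \land \lnot a) \lor (\lnot (d \land (d \oplus b)) \land a)   — expand \oplus
⇔ (d \land ((d \land \lnot b) \lor (\lnot d \land b)) \land \lnot a) \lor (\lnot (d \land (d \oplus b)) \land a)   — expand \oplus
⇔ (d \land ((d \land \lnot b) \lor (\lnot d \land b)) \land \lnot a) \lor (\lnot (d \land ((d \land \lnot b) \lor (\lnot d \land b))) \land a)   — expand \oplus
⇔ (d \land ((d \land \lnot b) \lor (\lnot d \land b)) \land \lnot a) \lor ((\lnot d \lor \lnot ((d \land \lnot b) \lor (\lnot d \land b))) \land a)   — De Morgan
⇔ (d \land ((d \land \lnot b) \lor (\lnot d \land b)) \land \lnot a) \lor ((\lnot d \lor (\lnot (d \land \lnot b) \land \lnot (\lnot d \land b))) \land a)   — De Morgan
⇔ (d \land ((d \land \lnot b) \lor (\lnot d \land b)) \land \lnot a) \lor ((\lnot d \lor ((\lnot d \lor \lnot \lnot b) \land \lnot (\lnot d \land b))) \land a)   — De Morgan
⇔ (d \land ((d \land \lnot b) \lor (\lnot d \land b)) \land \lnot a) \lor ((\lnot d \lor ((\lnot d \lor b) \land \lnot (\lnot d \land b))) \land a)   — double negation
⇔ (d \land ((d \land \lnot b) \lor (\lnot d \land b)) \land \lnot a) \lor ((\lnot d \lor ((\lnot d \lor b) \land (\lnot \lnot d \lor \lnot b))) \land a)   — De Morgan
⇔ (d \land ((d \land \lnot b) \lor (\lnot d \land b)) \land \lnot a) \lor ((\lnot d \lor ((\lnot d \lor b) \land (d \lor \lnot b))) \land a)   — double negation
⇔ (d \land d \land \lnot b \land \lnot a) \lor (d \land \lnot d \land b \land \lnot a) \lor (\lnot d \land a) \lor (\lnot d \land d \land a) \lor (\lnot d \land \lnot b \land a) \lor (b \land d \land a) \lor (b \land \lnot b \land a)   — distribute \land over \lor
⇔ (d \land \lnot b \land \lnot a) \lor (\lnot d \land a) \lor (b \land d \land a)   — simplify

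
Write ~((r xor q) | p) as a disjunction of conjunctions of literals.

(~r & ~q & ~p) | (q & r & ~p)

~((r xor q) | p)
≡ ~((r & ~q) | (~r & q) | p)   [expand xor]
≡ ~(r & ~q) & ~(~r & q) & ~p   [De Morgan]
≡ (~r | ~~q) & ~(~r & q) & ~p   [De Morgan]
≡ (~r | q) & ~(~r & q) & ~p   [double negation]
≡ (~r | q) & (~~r | ~q) & ~p   [De Morgan]
≡ (~r | q) & (r | ~q) & ~p   [double negation]
≡ (~r & r & ~p) | (~r & ~q & ~p) | (q & r & ~p) | (q & ~q & ~p)   [distribute & over |]
≡ (~r & ~q & ~p) | (q & r & ~p)   [simplify]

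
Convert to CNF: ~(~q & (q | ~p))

q | p

~(~q & (q | ~p))
= ~~q | ~(q | ~p)   (De Morgan)
= q | ~(q | ~p)   (double negation)
= q | (~q & ~~p)   (De Morgan)
= q | (~q & p)   (double negation)
= (q | ~q) & (q | p)   (distribute | over &)
= q | p   (simplify)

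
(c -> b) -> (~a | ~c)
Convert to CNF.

~b | ~a | ~c

(c -> b) -> (~a | ~c)
⇔ ~(c -> b) | ~a | ~c   — eliminate ->
⇔ ~(~c | b) | ~a | ~c   — eliminate ->
⇔ (~~c & ~b) | ~a | ~c   — De Morgan
⇔ (c & ~b) | ~a | ~c   — double negation
⇔ (c | ~a | ~c) & (~b | ~a | ~c)   — distribute | over &
⇔ ~b | ~a | ~c   — simplify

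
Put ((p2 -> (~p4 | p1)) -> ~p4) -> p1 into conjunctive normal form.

((p2 -> (~p4 | p1)) -> ~p4) -> p1
⇔ ~((p2 -> (~p4 | p1)) -> ~p4) | p1   (eliminate ->)
⇔ ~(~(p2 -> (~p4 | p1)) | ~p4) | p1   (eliminate ->)
⇔ ~(~(~p2 | ~p4 | p1) | ~p4) | p1   (eliminate ->)
⇔ (~~(~p2 | ~p4 | p1) & ~~p4) | p1   (De Morgan)
⇔ ((~p2 | ~p4 | p1) & ~~p4) | p1   (double negation)
⇔ ((~p2 | ~p4 | p1) & p4) | p1   (double negation)
⇔ (~p2 | ~p4 | p1 | p1) & (p4 | p1)   (distribute | over &)
⇔ (~p2 | ~p4 | p1) & (p4 | p1)   (simplify)

(~p2 | ~p4 | p1) & (p4 | p1)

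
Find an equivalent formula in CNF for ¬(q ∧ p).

¬(q ∧ p)
= ¬q ∨ ¬p   [De Morgan]

¬q ∨ ¬p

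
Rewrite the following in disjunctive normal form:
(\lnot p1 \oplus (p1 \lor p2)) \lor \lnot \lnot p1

(\lnot p1 \oplus (p1 \lor p2)) \lor \lnot \lnot p1
≡ (\lnot p1 \land \lnot (p1 \lor p2)) \lor (\lnot \lnot p1 \land (p1 \lor p2)) \lor \lnot \lnot p1   [expand \oplus]
≡ (\lnot p1 \land \lnot p1 \land \lnot p2) \lor (\lnot \lnot p1 \land (p1 \lor p2)) \lor \lnot \lnot p1   [De Morgan]
≡ (\lnot p1 \land \lnot p1 \land \lnot p2) \lor (p1 \land (p1 \lor p2)) \lor \lnot \lnot p1   [double negation]
≡ (\lnot p1 \land \lnot p1 \land \lnot p2) \lor (p1 \land (p1 \lor p2)) \lor p1   [double negation]
≡ (\lnot p1 \land \lnot p1 \land \lnot p2) \lor (p1 \land p1) \lor (p1 \land p2) \lor p1   [distribute \land over \lor]
≡ (\lnot p1 \land \lnot p2) \lor p1   [simplify]

(\lnot p1 \land \lnot p2) \lor p1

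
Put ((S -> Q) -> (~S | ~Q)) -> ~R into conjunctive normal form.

(S | ~R) & (Q | ~R)

((S -> Q) -> (~S | ~Q)) -> ~R
≡ ~((S -> Q) -> (~S | ~Q)) | ~R   [eliminate ->]
≡ ~(~(S -> Q) | ~S | ~Q) | ~R   [eliminate ->]
≡ ~(~(~S | Q) | ~S | ~Q) | ~R   [eliminate ->]
≡ (~~(~S | Q) & ~~S & ~~Q) | ~R   [De Morgan]
≡ ((~S | Q) & ~~S & ~~Q) | ~R   [double negation]
≡ ((~S | Q) & S & ~~Q) | ~R   [double negation]
≡ ((~S | Q) & S & Q) | ~R   [double negation]
≡ (~S | Q | ~R) & (S | ~R) & (Q | ~R)   [distribute | over &]
≡ (S | ~R) & (Q | ~R)   [simplify]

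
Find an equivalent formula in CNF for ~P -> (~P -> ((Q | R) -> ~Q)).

~P -> (~P -> ((Q | R) -> ~Q))
⇔ ~~P | (~P -> ((Q | R) -> ~Q))   — eliminate ->
⇔ ~~P | ~~P | ((Q | R) -> ~Q)   — eliminate ->
⇔ ~~P | ~~P | ~(Q | R) | ~Q   — eliminate ->
⇔ P | ~~P | ~(Q | R) | ~Q   — double negation
⇔ P | P | ~(Q | R) | ~Q   — double negation
⇔ P | P | (~Q & ~R) | ~Q   — De Morgan
⇔ (P | P | ~Q | ~Q) & (P | P | ~R | ~Q)   — distribute | over &
⇔ P | ~Q   — simplify

P | ~Q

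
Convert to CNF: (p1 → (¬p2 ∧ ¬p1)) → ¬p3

p1 ∨ ¬p3

(p1 → (¬p2 ∧ ¬p1)) → ¬p3
≡ ¬(p1 → (¬p2 ∧ ¬p1)) ∨ ¬p3   — eliminate →
≡ ¬(¬p1 ∨ (¬p2 ∧ ¬p1)) ∨ ¬p3   — eliminate →
≡ (¬¬p1 ∧ ¬(¬p2 ∧ ¬p1)) ∨ ¬p3   — De Morgan
≡ (p1 ∧ ¬(¬p2 ∧ ¬p1)) ∨ ¬p3   — double negation
≡ (p1 ∧ (¬¬p2 ∨ ¬¬p1)) ∨ ¬p3   — De Morgan
≡ (p1 ∧ (p2 ∨ ¬¬p1)) ∨ ¬p3   — double negation
≡ (p1 ∧ (p2 ∨ p1)) ∨ ¬p3   — double negation
≡ (p1 ∨ ¬p3) ∧ (p2 ∨ p1 ∨ ¬p3)   — distribute ∨ over ∧
≡ p1 ∨ ¬p3   — simplify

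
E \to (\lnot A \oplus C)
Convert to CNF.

(\lnot E \lor \lnot A \lor C) \land (\lnot E \lor A \lor \lnot C)

E \to (\lnot A \oplus C)
≡ \lnot E \lor (\lnot A \oplus C)   [eliminate \to]
≡ \lnot E \lor ((\lnot A \lor C) \land \lnot (\lnot A \land C))   [expand \oplus]
≡ \lnot E \lor ((\lnot A \lor C) \land (\lnot \lnot A \lor \lnot C))   [De Morgan]
≡ \lnot E \lor ((\lnot A \lor C) \land (A \lor \lnot C))   [double negation]
≡ (\lnot E \lor \lnot A \lor C) \land (\lnot E \lor A \lor \lnot C)   [distribute \lor over \land]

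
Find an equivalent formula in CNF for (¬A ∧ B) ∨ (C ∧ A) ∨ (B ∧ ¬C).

(B ∨ C) ∧ (B ∨ A)

(¬A ∧ B) ∨ (C ∧ A) ∨ (B ∧ ¬C)
⇔ (¬A ∨ C ∨ B) ∧ (¬A ∨ C ∨ ¬C) ∧ (¬A ∨ A ∨ B) ∧ (¬A ∨ A ∨ ¬C) ∧ (B ∨ C ∨ B) ∧ (B ∨ C ∨ ¬C) ∧ (B ∨ A ∨ B) ∧ (B ∨ A ∨ ¬C)   [distribute ∨ over ∧]
⇔ (B ∨ C) ∧ (B ∨ A)   [simplify]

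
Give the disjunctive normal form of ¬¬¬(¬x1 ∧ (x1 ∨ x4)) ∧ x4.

¬¬¬(¬x1 ∧ (x1 ∨ x4)) ∧ x4
≡ ¬(¬x1 ∧ (x1 ∨ x4)) ∧ x4   — double negation
≡ (¬¬x1 ∨ ¬(x1 ∨ x4)) ∧ x4   — De Morgan
≡ (x1 ∨ ¬(x1 ∨ x4)) ∧ x4   — double negation
≡ (x1 ∨ ¬x1 ∧ ¬x4) ∧ x4   — De Morgan
≡ x1 ∧ x4 ∨ ¬x1 ∧ ¬x4 ∧ x4   — distribute ∧ over ∨
≡ x1 ∧ x4   — simplify

x1 ∧ x4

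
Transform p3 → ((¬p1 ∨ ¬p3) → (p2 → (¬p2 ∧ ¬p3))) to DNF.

¬p3 ∨ (p1 ∧ p3) ∨ ¬p2

p3 → ((¬p1 ∨ ¬p3) → (p2 → (¬p2 ∧ ¬p3)))
≡ ¬p3 ∨ ((¬p1 ∨ ¬p3) → (p2 → (¬p2 ∧ ¬p3)))   [eliminate →]
≡ ¬p3 ∨ ¬(¬p1 ∨ ¬p3) ∨ (p2 → (¬p2 ∧ ¬p3))   [eliminate →]
≡ ¬p3 ∨ ¬(¬p1 ∨ ¬p3) ∨ ¬p2 ∨ (¬p2 ∧ ¬p3)   [eliminate →]
≡ ¬p3 ∨ (¬¬p1 ∧ ¬¬p3) ∨ ¬p2 ∨ (¬p2 ∧ ¬p3)   [De Morgan]
≡ ¬p3 ∨ (p1 ∧ ¬¬p3) ∨ ¬p2 ∨ (¬p2 ∧ ¬p3)   [double negation]
≡ ¬p3 ∨ (p1 ∧ p3) ∨ ¬p2 ∨ (¬p2 ∧ ¬p3)   [double negation]
≡ ¬p3 ∨ (p1 ∧ p3) ∨ ¬p2   [simplify]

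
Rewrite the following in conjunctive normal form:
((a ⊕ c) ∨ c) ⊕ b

((a ⊕ c) ∨ c) ⊕ b
= ((a ⊕ c) ∨ c ∨ b) ∧ ¬(((a ⊕ c) ∨ c) ∧ b)   [expand ⊕]
= (((a ∨ c) ∧ ¬(a ∧ c)) ∨ c ∨ b) ∧ ¬(((a ⊕ c) ∨ c) ∧ b)   [expand ⊕]
= (((a ∨ c) ∧ ¬(a ∧ c)) ∨ c ∨ b) ∧ ¬((((a ∨ c) ∧ ¬(a ∧ c)) ∨ c) ∧ b)   [expand ⊕]
= (((a ∨ c) ∧ (¬a ∨ ¬c)) ∨ c ∨ b) ∧ ¬((((a ∨ c) ∧ ¬(a ∧ c)) ∨ c) ∧ b)   [De Morgan]
= (((a ∨ c) ∧ (¬a ∨ ¬c)) ∨ c ∨ b) ∧ (¬(((a ∨ c) ∧ ¬(a ∧ c)) ∨ c) ∨ ¬b)   [De Morgan]
= (((a ∨ c) ∧ (¬a ∨ ¬c)) ∨ c ∨ b) ∧ ((¬((a ∨ c) ∧ ¬(a ∧ c)) ∧ ¬c) ∨ ¬b)   [De Morgan]
= (((a ∨ c) ∧ (¬a ∨ ¬c)) ∨ c ∨ b) ∧ (((¬(a ∨ c) ∨ ¬¬(a ∧ c)) ∧ ¬c) ∨ ¬b)   [De Morgan]
= (((a ∨ c) ∧ (¬a ∨ ¬c)) ∨ c ∨ b) ∧ ((((¬a ∧ ¬c) ∨ ¬¬(a ∧ c)) ∧ ¬c) ∨ ¬b)   [De Morgan]
= (((a ∨ c) ∧ (¬a ∨ ¬c)) ∨ c ∨ b) ∧ ((((¬a ∧ ¬c) ∨ (a ∧ c)) ∧ ¬c) ∨ ¬b)   [double negation]
= (a ∨ c ∨ c ∨ b) ∧ (¬a ∨ ¬c ∨ c ∨ b) ∧ (¬a ∨ a ∨ ¬b) ∧ (¬a ∨ c ∨ ¬b) ∧ (¬c ∨ a ∨ ¬b) ∧ (¬c ∨ c ∨ ¬b) ∧ (¬c ∨ ¬b)   [distribute ∨ over ∧]
= (a ∨ c ∨ b) ∧ (¬a ∨ c ∨ ¬b) ∧ (¬c ∨ ¬b)   [simplify]

(a ∨ c ∨ b) ∧ (¬a ∨ c ∨ ¬b) ∧ (¬c ∨ ¬b)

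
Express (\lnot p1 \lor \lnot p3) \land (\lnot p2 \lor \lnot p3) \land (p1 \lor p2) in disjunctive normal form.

(\lnot p1 \lor \lnot p3) \land (\lnot p2 \lor \lnot p3) \land (p1 \lor p2)
⇔ \lnot p1 \land \lnot p2 \land p1 \lor \lnot p1 \land \lnot p2 \land p2 \lor \lnot p1 \land \lnot p3 \land p1 \lor \lnot p1 \land \lnot p3 \land p2 \lor \lnot p3 \land \lnot p2 \land p1 \lor \lnot p3 \land \lnot p2 \land p2 \lor \lnot p3 \land \lnot p3 \land p1 \lor \lnot p3 \land \lnot p3 \land p2   [distribute \land over \lor]
⇔ \lnot p3 \land p1 \lor \lnot p3 \land p2   [simplify]

\lnot p3 \land p1 \lor \lnot p3 \land p2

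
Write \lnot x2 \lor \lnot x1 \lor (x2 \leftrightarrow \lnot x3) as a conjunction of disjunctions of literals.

\lnot x2 \lor \lnot x1 \lor \lnot x3

\lnot x2 \lor \lnot x1 \lor (x2 \leftrightarrow \lnot x3)
≡ \lnot x2 \lor \lnot x1 \lor ((x2 \to \lnot x3) \land (\lnot x3 \to x2))
≡ \lnot x2 \lor \lnot x1 \lor ((\lnot x2 \lor \lnot x3) \land (\lnot x3 \to x2))
≡ \lnot x2 \lor \lnot x1 \lor ((\lnot x2 \lor \lnot x3) \land (\lnot \lnot x3 \lor x2))
≡ \lnot x2 \lor \lnot x1 \lor ((\lnot x2 \lor \lnot x3) \land (x3 \lor x2))
≡ (\lnot x2 \lor \lnot x1 \lor \lnot x2 \lor \lnot x3) \land (\lnot x2 \lor \lnot x1 \lor x3 \lor x2)
≡ \lnot x2 \lor \lnot x1 \lor \lnot x3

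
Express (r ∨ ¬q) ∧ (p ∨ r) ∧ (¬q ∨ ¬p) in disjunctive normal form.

(r ∨ ¬q) ∧ (p ∨ r) ∧ (¬q ∨ ¬p)
≡ (r ∧ p ∧ ¬q) ∨ (r ∧ p ∧ ¬p) ∨ (r ∧ r ∧ ¬q) ∨ (r ∧ r ∧ ¬p) ∨ (¬q ∧ p ∧ ¬q) ∨ (¬q ∧ p ∧ ¬p) ∨ (¬q ∧ r ∧ ¬q) ∨ (¬q ∧ r ∧ ¬p)
≡ (r ∧ ¬q) ∨ (r ∧ ¬p) ∨ (¬q ∧ p)

(r ∧ ¬q) ∨ (r ∧ ¬p) ∨ (¬q ∧ p)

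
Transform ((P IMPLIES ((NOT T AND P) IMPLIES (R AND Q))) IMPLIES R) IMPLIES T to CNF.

((P IMPLIES ((NOT T AND P) IMPLIES (R AND Q))) IMPLIES R) IMPLIES T
≡ NOT ((P IMPLIES ((NOT T AND P) IMPLIES (R AND Q))) IMPLIES R) OR T   — eliminate IMPLIES
≡ NOT (NOT (P IMPLIES ((NOT T AND P) IMPLIES (R AND Q))) OR R) OR T   — eliminate IMPLIES
≡ NOT (NOT (NOT P OR ((NOT T AND P) IMPLIES (R AND Q))) OR R) OR T   — eliminate IMPLIES
≡ NOT (NOT (NOT P OR NOT (NOT T AND P) OR (R AND Q)) OR R) OR T   — eliminate IMPLIES
≡ (NOT NOT (NOT P OR NOT (NOT T AND P) OR (R AND Q)) AND NOT R) OR T   — De Morgan
≡ ((NOT P OR NOT (NOT T AND P) OR (R AND Q)) AND NOT R) OR T   — double negation
≡ ((NOT P OR NOT NOT T OR NOT P OR (R AND Q)) AND NOT R) OR T   — De Morgan
≡ ((NOT P OR T OR NOT P OR (R AND Q)) AND NOT R) OR T   — double negation
≡ (NOT P OR T OR NOT P OR R OR T) AND (NOT P OR T OR NOT P OR Q OR T) AND (NOT R OR T)   — distribute OR over AND
≡ (NOT P OR T OR R) AND (NOT P OR T OR Q) AND (NOT R OR T)   — simplify

(NOT P OR T OR R) AND (NOT P OR T OR Q) AND (NOT R OR T)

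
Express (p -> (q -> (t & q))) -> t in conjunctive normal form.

(p | t) & (q | t)

(p -> (q -> (t & q))) -> t
⇔ ~(p -> (q -> (t & q))) | t   [eliminate ->]
⇔ ~(~p | (q -> (t & q))) | t   [eliminate ->]
⇔ ~(~p | ~q | (t & q)) | t   [eliminate ->]
⇔ (~~p & ~~q & ~(t & q)) | t   [De Morgan]
⇔ (p & ~~q & ~(t & q)) | t   [double negation]
⇔ (p & q & ~(t & q)) | t   [double negation]
⇔ (p & q & (~t | ~q)) | t   [De Morgan]
⇔ (p | t) & (q | t) & (~t | ~q | t)   [distribute | over &]
⇔ (p | t) & (q | t)   [simplify]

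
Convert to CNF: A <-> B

(~A | B) & (~B | A)

A <-> B
≡ (A -> B) & (B -> A)
≡ (~A | B) & (B -> A)
≡ (~A | B) & (~B | A)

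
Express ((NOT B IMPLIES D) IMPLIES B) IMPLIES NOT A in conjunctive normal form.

(B OR D OR NOT A) AND (NOT B OR NOT A)

((NOT B IMPLIES D) IMPLIES B) IMPLIES NOT A
= NOT ((NOT B IMPLIES D) IMPLIES B) OR NOT A
= NOT (NOT (NOT B IMPLIES D) OR B) OR NOT A
= NOT (NOT (NOT NOT B OR D) OR B) OR NOT A
= (NOT NOT (NOT NOT B OR D) AND NOT B) OR NOT A
= ((NOT NOT B OR D) AND NOT B) OR NOT A
= ((B OR D) AND NOT B) OR NOT A
= (B OR D OR NOT A) AND (NOT B OR NOT A)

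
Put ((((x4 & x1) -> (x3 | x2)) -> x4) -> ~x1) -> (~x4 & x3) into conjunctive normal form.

((((x4 & x1) -> (x3 | x2)) -> x4) -> ~x1) -> (~x4 & x3)
= ~((((x4 & x1) -> (x3 | x2)) -> x4) -> ~x1) | (~x4 & x3)   [eliminate ->]
= ~(~(((x4 & x1) -> (x3 | x2)) -> x4) | ~x1) | (~x4 & x3)   [eliminate ->]
= ~(~(~((x4 & x1) -> (x3 | x2)) | x4) | ~x1) | (~x4 & x3)   [eliminate ->]
= ~(~(~(~(x4 & x1) | x3 | x2) | x4) | ~x1) | (~x4 & x3)   [eliminate ->]
= (~~(~(~(x4 & x1) | x3 | x2) | x4) & ~~x1) | (~x4 & x3)   [De Morgan]
= ((~(~(x4 & x1) | x3 | x2) | x4) & ~~x1) | (~x4 & x3)   [double negation]
= (((~~(x4 & x1) & ~x3 & ~x2) | x4) & ~~x1) | (~x4 & x3)   [De Morgan]
= (((x4 & x1 & ~x3 & ~x2) | x4) & ~~x1) | (~x4 & x3)   [double negation]
= (((x4 & x1 & ~x3 & ~x2) | x4) & x1) | (~x4 & x3)   [double negation]
= (x4 | x4 | ~x4) & (x4 | x4 | x3) & (x1 | x4 | ~x4) & (x1 | x4 | x3) & (~x3 | x4 | ~x4) & (~x3 | x4 | x3) & (~x2 | x4 | ~x4) & (~x2 | x4 | x3) & (x1 | ~x4) & (x1 | x3)   [distribute | over &]
= (x4 | x3) & (x1 | ~x4) & (x1 | x3)   [simplify]

(x4 | x3) & (x1 | ~x4) & (x1 | x3)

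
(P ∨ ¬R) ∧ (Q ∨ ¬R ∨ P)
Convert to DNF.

(P ∨ ¬R) ∧ (Q ∨ ¬R ∨ P)
⇔ (P ∧ Q) ∨ (P ∧ ¬R) ∨ (P ∧ P) ∨ (¬R ∧ Q) ∨ (¬R ∧ ¬R) ∨ (¬R ∧ P)   (distribute ∧ over ∨)
⇔ P ∨ ¬R   (simplify)

P ∨ ¬R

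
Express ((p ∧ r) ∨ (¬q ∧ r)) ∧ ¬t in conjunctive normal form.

((p ∧ r) ∨ (¬q ∧ r)) ∧ ¬t
= (p ∨ ¬q) ∧ (p ∨ r) ∧ (r ∨ ¬q) ∧ (r ∨ r) ∧ ¬t   (distribute ∨ over ∧)
= (p ∨ ¬q) ∧ r ∧ ¬t   (simplify)

(p ∨ ¬q) ∧ r ∧ ¬t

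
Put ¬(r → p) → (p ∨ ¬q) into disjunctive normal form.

¬r ∨ p ∨ ¬q

¬(r → p) → (p ∨ ¬q)
⇔ ¬¬(r → p) ∨ p ∨ ¬q   — eliminate →
⇔ ¬¬(¬r ∨ p) ∨ p ∨ ¬q   — eliminate →
⇔ ¬r ∨ p ∨ p ∨ ¬q   — double negation
⇔ ¬r ∨ p ∨ ¬q   — simplify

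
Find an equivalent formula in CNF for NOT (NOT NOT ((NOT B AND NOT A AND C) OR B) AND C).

(B OR A OR NOT C) AND (NOT B OR NOT C)

NOT (NOT NOT ((NOT B AND NOT A AND C) OR B) AND C)
= NOT NOT NOT ((NOT B AND NOT A AND C) OR B) OR NOT C   [De Morgan]
= NOT ((NOT B AND NOT A AND C) OR B) OR NOT C   [double negation]
= (NOT (NOT B AND NOT A AND C) AND NOT B) OR NOT C   [De Morgan]
= ((NOT NOT B OR NOT NOT A OR NOT C) AND NOT B) OR NOT C   [De Morgan]
= ((B OR NOT NOT A OR NOT C) AND NOT B) OR NOT C   [double negation]
= ((B OR A OR NOT C) AND NOT B) OR NOT C   [double negation]
= (B OR A OR NOT C OR NOT C) AND (NOT B OR NOT C)   [distribute OR over AND]
= (B OR A OR NOT C) AND (NOT B OR NOT C)   [simplify]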